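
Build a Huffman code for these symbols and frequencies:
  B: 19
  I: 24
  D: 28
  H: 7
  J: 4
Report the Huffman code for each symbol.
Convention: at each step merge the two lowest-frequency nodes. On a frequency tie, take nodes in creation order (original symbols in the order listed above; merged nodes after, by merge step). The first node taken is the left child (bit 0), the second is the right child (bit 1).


Huffman tree construction:
Step 1: Merge J(4) + H(7) = 11
Step 2: Merge (J+H)(11) + B(19) = 30
Step 3: Merge I(24) + D(28) = 52
Step 4: Merge ((J+H)+B)(30) + (I+D)(52) = 82
Read each symbol's code off the tree from the root (left child = 0, right child = 1).

Codes:
  B: 01 (length 2)
  I: 10 (length 2)
  D: 11 (length 2)
  H: 001 (length 3)
  J: 000 (length 3)
Average code length: 175/82 = 2.1341 bits/symbol


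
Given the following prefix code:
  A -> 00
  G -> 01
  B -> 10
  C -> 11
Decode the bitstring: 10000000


Decoding step by step:
Bits 10 -> B
Bits 00 -> A
Bits 00 -> A
Bits 00 -> A


Decoded message: BAAA


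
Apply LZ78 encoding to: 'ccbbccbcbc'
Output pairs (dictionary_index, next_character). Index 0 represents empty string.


LZ78 encoding steps:
Dictionary: {0: ''}
Step 1: w='' (idx 0), next='c' -> output (0, 'c'), add 'c' as idx 1
Step 2: w='c' (idx 1), next='b' -> output (1, 'b'), add 'cb' as idx 2
Step 3: w='' (idx 0), next='b' -> output (0, 'b'), add 'b' as idx 3
Step 4: w='c' (idx 1), next='c' -> output (1, 'c'), add 'cc' as idx 4
Step 5: w='b' (idx 3), next='c' -> output (3, 'c'), add 'bc' as idx 5
Step 6: w='bc' (idx 5), end of input -> output (5, '')


Encoded: [(0, 'c'), (1, 'b'), (0, 'b'), (1, 'c'), (3, 'c'), (5, '')]


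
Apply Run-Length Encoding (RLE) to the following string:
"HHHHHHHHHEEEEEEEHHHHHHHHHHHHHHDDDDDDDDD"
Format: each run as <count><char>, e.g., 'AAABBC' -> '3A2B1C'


Scanning runs left to right:
  i=0: run of 'H' x 9 -> '9H'
  i=9: run of 'E' x 7 -> '7E'
  i=16: run of 'H' x 14 -> '14H'
  i=30: run of 'D' x 9 -> '9D'

RLE = 9H7E14H9D


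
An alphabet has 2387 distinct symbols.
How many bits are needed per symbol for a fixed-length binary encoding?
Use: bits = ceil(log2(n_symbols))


log2(2387) = 11.221
Bracket: 2^11 = 2048 < 2387 <= 2^12 = 4096
So ceil(log2(2387)) = 12

bits = ceil(log2(2387)) = ceil(11.221) = 12 bits


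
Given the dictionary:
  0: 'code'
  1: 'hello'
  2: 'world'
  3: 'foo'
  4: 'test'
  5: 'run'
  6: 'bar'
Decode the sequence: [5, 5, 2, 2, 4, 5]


Look up each index in the dictionary:
  5 -> 'run'
  5 -> 'run'
  2 -> 'world'
  2 -> 'world'
  4 -> 'test'
  5 -> 'run'

Decoded: "run run world world test run"


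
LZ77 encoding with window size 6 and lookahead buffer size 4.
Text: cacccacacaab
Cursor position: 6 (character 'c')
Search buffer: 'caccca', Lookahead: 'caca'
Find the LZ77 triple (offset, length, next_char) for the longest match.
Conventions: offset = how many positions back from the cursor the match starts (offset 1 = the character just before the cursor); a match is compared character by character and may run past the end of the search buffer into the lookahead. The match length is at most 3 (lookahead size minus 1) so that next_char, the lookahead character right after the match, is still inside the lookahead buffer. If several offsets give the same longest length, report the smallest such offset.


Try each offset into the search buffer:
  offset=1 (pos 5, char 'a'): match length 0
  offset=2 (pos 4, char 'c'): match length 3
  offset=3 (pos 3, char 'c'): match length 1
  offset=4 (pos 2, char 'c'): match length 1
  offset=5 (pos 1, char 'a'): match length 0
  offset=6 (pos 0, char 'c'): match length 3
Longest match has length 3, found at offsets 2, 6; take the smallest, offset 2.
next_char = character at position 6 + 3 = 9 -> 'a'

Best match: offset=2, length=3 (matching 'cac' starting at position 4)
LZ77 triple: (2, 3, 'a')


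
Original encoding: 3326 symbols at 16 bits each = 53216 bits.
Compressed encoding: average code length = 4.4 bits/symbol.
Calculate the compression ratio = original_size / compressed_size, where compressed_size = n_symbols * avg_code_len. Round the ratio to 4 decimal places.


original_size = n_symbols * orig_bits = 3326 * 16 = 53216 bits
compressed_size = n_symbols * avg_code_len = 3326 * 4.4 = 14634.4 bits
ratio = original_size / compressed_size = 53216 / 14634.4 = 3.6364

Compression ratio = 3.6364


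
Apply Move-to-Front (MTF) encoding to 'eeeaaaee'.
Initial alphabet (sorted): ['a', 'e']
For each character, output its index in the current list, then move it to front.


MTF encoding:
'e': index 1 in ['a', 'e'] -> ['e', 'a']
'e': index 0 in ['e', 'a'] -> ['e', 'a']
'e': index 0 in ['e', 'a'] -> ['e', 'a']
'a': index 1 in ['e', 'a'] -> ['a', 'e']
'a': index 0 in ['a', 'e'] -> ['a', 'e']
'a': index 0 in ['a', 'e'] -> ['a', 'e']
'e': index 1 in ['a', 'e'] -> ['e', 'a']
'e': index 0 in ['e', 'a'] -> ['e', 'a']


Output: [1, 0, 0, 1, 0, 0, 1, 0]


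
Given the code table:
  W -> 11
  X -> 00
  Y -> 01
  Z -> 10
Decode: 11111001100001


Decoding:
11 -> W
11 -> W
10 -> Z
01 -> Y
10 -> Z
00 -> X
01 -> Y


Result: WWZYZXY


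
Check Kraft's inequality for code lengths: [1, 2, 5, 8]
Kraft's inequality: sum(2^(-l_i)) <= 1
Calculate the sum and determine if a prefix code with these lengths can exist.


Sum = 2^(-1) + 2^(-2) + 2^(-5) + 2^(-8)
    = 0.5 + 0.25 + 0.03125 + 0.00390625
    = 201/256 = 0.78515625
Since 0.78515625 <= 1, Kraft's inequality IS satisfied.
A prefix code with these lengths CAN exist.

Kraft sum = 0.78515625. Satisfied.


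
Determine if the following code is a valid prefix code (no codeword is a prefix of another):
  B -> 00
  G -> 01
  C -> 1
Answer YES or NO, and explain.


Checking each pair (does one codeword prefix another?):
  B='00' vs G='01': no prefix
  B='00' vs C='1': no prefix
  G='01' vs B='00': no prefix
  G='01' vs C='1': no prefix
  C='1' vs B='00': no prefix
  C='1' vs G='01': no prefix
No violation found over all pairs.

YES -- this is a valid prefix code. No codeword is a prefix of any other codeword.


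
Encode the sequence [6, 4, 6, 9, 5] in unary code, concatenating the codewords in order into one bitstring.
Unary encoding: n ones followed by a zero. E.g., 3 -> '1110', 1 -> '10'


Encode each number as n ones followed by a terminating 0:
  6 -> 1111110 (7 bits)
  4 -> 11110 (5 bits)
  6 -> 1111110 (7 bits)
  9 -> 1111111110 (10 bits)
  5 -> 111110 (6 bits)
Total length = 7 + 5 + 7 + 10 + 6 = 35 bits.

Unary([6, 4, 6, 9, 5]) = 11111101111011111101111111110111110 (35 bits)


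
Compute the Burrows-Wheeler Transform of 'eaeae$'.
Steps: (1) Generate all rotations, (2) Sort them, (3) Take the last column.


Rotations (sorted):
  0: $eaeae -> last char: e
  1: ae$eae -> last char: e
  2: aeae$e -> last char: e
  3: e$eaea -> last char: a
  4: eae$ea -> last char: a
  5: eaeae$ -> last char: $


BWT = eeeaa$


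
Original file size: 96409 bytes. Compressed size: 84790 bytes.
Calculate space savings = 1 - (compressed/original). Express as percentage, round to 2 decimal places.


ratio = compressed/original = 84790/96409 = 0.879482
savings = 1 - ratio = 1 - 0.879482 = 0.120518
as a percentage: 0.120518 * 100 = 12.05%

Space savings = 1 - 84790/96409 = 12.05%


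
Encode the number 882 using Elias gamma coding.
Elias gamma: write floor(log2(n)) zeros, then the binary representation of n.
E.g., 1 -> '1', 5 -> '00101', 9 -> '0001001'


num_bits = floor(log2(882)) + 1 = 10
leading_zeros = num_bits - 1 = 9
binary(882) = 1101110010

Elias gamma(882) = '000000000' + '1101110010' = 0000000001101110010 (19 bits)


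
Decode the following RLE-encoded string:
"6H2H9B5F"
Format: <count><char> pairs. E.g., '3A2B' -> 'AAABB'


Expanding each <count><char> pair:
  6H -> 'HHHHHH'
  2H -> 'HH'
  9B -> 'BBBBBBBBB'
  5F -> 'FFFFF'

Decoded = HHHHHHHHBBBBBBBBBFFFFF


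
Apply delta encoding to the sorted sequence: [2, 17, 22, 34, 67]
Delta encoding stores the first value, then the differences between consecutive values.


First value: 2
Deltas:
  17 - 2 = 15
  22 - 17 = 5
  34 - 22 = 12
  67 - 34 = 33


Delta encoded: [2, 15, 5, 12, 33]


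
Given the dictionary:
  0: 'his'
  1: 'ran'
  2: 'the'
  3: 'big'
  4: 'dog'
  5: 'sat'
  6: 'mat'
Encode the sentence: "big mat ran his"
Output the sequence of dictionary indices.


Look up each word in the dictionary:
  'big' -> 3
  'mat' -> 6
  'ran' -> 1
  'his' -> 0

Encoded: [3, 6, 1, 0]


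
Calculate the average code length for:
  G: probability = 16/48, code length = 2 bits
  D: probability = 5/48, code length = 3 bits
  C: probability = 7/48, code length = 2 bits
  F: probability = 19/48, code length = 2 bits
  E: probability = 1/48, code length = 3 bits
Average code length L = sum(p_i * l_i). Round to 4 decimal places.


Weighted contributions p_i * l_i:
  G: (16/48) * 2 = 32/48
  D: (5/48) * 3 = 15/48
  C: (7/48) * 2 = 14/48
  F: (19/48) * 2 = 38/48
  E: (1/48) * 3 = 3/48
Sum = (32 + 15 + 14 + 38 + 3)/48 = 102/48

L = 102/48 = 2.1250 bits/symbol


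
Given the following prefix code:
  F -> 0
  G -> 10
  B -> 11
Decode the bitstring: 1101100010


Decoding step by step:
Bits 11 -> B
Bits 0 -> F
Bits 11 -> B
Bits 0 -> F
Bits 0 -> F
Bits 0 -> F
Bits 10 -> G


Decoded message: BFBFFFG


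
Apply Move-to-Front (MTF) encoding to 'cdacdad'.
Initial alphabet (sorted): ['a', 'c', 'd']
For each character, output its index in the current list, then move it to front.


MTF encoding:
'c': index 1 in ['a', 'c', 'd'] -> ['c', 'a', 'd']
'd': index 2 in ['c', 'a', 'd'] -> ['d', 'c', 'a']
'a': index 2 in ['d', 'c', 'a'] -> ['a', 'd', 'c']
'c': index 2 in ['a', 'd', 'c'] -> ['c', 'a', 'd']
'd': index 2 in ['c', 'a', 'd'] -> ['d', 'c', 'a']
'a': index 2 in ['d', 'c', 'a'] -> ['a', 'd', 'c']
'd': index 1 in ['a', 'd', 'c'] -> ['d', 'a', 'c']


Output: [1, 2, 2, 2, 2, 2, 1]


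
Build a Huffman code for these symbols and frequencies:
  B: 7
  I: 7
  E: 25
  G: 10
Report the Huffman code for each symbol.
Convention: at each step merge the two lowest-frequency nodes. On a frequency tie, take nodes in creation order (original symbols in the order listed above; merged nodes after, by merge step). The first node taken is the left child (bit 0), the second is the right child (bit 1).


Huffman tree construction:
Step 1: Merge B(7) + I(7) = 14
Step 2: Merge G(10) + (B+I)(14) = 24
Step 3: Merge (G+(B+I))(24) + E(25) = 49
Read each symbol's code off the tree from the root (left child = 0, right child = 1).

Codes:
  B: 010 (length 3)
  I: 011 (length 3)
  E: 1 (length 1)
  G: 00 (length 2)
Average code length: 87/49 = 1.7755 bits/symbol


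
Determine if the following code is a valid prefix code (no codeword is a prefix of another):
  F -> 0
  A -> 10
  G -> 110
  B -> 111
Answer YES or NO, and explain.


Checking each pair (does one codeword prefix another?):
  F='0' vs A='10': no prefix
  F='0' vs G='110': no prefix
  F='0' vs B='111': no prefix
  A='10' vs F='0': no prefix
  A='10' vs G='110': no prefix
  A='10' vs B='111': no prefix
  G='110' vs F='0': no prefix
  G='110' vs A='10': no prefix
  G='110' vs B='111': no prefix
  B='111' vs F='0': no prefix
  B='111' vs A='10': no prefix
  B='111' vs G='110': no prefix
No violation found over all pairs.

YES -- this is a valid prefix code. No codeword is a prefix of any other codeword.


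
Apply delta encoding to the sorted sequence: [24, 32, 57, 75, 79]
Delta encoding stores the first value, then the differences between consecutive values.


First value: 24
Deltas:
  32 - 24 = 8
  57 - 32 = 25
  75 - 57 = 18
  79 - 75 = 4


Delta encoded: [24, 8, 25, 18, 4]


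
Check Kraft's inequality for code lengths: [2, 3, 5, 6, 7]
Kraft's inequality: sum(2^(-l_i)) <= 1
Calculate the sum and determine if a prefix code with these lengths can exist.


Sum = 2^(-2) + 2^(-3) + 2^(-5) + 2^(-6) + 2^(-7)
    = 0.25 + 0.125 + 0.03125 + 0.015625 + 0.0078125
    = 55/128 = 0.4296875
Since 0.4296875 <= 1, Kraft's inequality IS satisfied.
A prefix code with these lengths CAN exist.

Kraft sum = 0.4296875. Satisfied.


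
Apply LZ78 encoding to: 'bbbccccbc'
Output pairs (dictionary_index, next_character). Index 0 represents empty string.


LZ78 encoding steps:
Dictionary: {0: ''}
Step 1: w='' (idx 0), next='b' -> output (0, 'b'), add 'b' as idx 1
Step 2: w='b' (idx 1), next='b' -> output (1, 'b'), add 'bb' as idx 2
Step 3: w='' (idx 0), next='c' -> output (0, 'c'), add 'c' as idx 3
Step 4: w='c' (idx 3), next='c' -> output (3, 'c'), add 'cc' as idx 4
Step 5: w='c' (idx 3), next='b' -> output (3, 'b'), add 'cb' as idx 5
Step 6: w='c' (idx 3), end of input -> output (3, '')


Encoded: [(0, 'b'), (1, 'b'), (0, 'c'), (3, 'c'), (3, 'b'), (3, '')]


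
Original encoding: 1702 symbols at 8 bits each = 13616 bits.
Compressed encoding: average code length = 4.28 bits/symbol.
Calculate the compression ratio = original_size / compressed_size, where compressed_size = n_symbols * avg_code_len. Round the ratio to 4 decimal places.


original_size = n_symbols * orig_bits = 1702 * 8 = 13616 bits
compressed_size = n_symbols * avg_code_len = 1702 * 4.28 = 7284.56 bits
ratio = original_size / compressed_size = 13616 / 7284.56 = 1.8692

Compression ratio = 1.8692


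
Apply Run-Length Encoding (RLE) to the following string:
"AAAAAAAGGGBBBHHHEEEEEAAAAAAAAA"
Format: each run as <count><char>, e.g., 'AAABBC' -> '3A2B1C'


Scanning runs left to right:
  i=0: run of 'A' x 7 -> '7A'
  i=7: run of 'G' x 3 -> '3G'
  i=10: run of 'B' x 3 -> '3B'
  i=13: run of 'H' x 3 -> '3H'
  i=16: run of 'E' x 5 -> '5E'
  i=21: run of 'A' x 9 -> '9A'

RLE = 7A3G3B3H5E9A


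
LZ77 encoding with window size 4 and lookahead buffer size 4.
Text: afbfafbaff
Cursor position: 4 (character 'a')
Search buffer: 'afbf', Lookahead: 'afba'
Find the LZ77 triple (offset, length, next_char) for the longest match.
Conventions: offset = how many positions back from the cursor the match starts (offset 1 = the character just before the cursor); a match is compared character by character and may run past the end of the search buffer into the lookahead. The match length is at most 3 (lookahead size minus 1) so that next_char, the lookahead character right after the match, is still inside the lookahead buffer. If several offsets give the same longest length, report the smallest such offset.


Try each offset into the search buffer:
  offset=1 (pos 3, char 'f'): match length 0
  offset=2 (pos 2, char 'b'): match length 0
  offset=3 (pos 1, char 'f'): match length 0
  offset=4 (pos 0, char 'a'): match length 3
Longest match has length 3 at offset 4.
next_char = character at position 4 + 3 = 7 -> 'a'

Best match: offset=4, length=3 (matching 'afb' starting at position 0)
LZ77 triple: (4, 3, 'a')


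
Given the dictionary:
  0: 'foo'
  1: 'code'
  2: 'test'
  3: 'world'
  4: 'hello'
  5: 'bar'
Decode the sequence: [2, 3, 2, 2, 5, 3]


Look up each index in the dictionary:
  2 -> 'test'
  3 -> 'world'
  2 -> 'test'
  2 -> 'test'
  5 -> 'bar'
  3 -> 'world'

Decoded: "test world test test bar world"


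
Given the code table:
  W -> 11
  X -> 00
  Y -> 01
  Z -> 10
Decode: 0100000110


Decoding:
01 -> Y
00 -> X
00 -> X
01 -> Y
10 -> Z


Result: YXXYZ


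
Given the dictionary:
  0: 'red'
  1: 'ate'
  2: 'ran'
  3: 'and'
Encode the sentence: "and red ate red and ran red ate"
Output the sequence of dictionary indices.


Look up each word in the dictionary:
  'and' -> 3
  'red' -> 0
  'ate' -> 1
  'red' -> 0
  'and' -> 3
  'ran' -> 2
  'red' -> 0
  'ate' -> 1

Encoded: [3, 0, 1, 0, 3, 2, 0, 1]


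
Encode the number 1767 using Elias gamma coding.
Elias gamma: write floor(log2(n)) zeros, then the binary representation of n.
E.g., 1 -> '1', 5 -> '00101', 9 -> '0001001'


num_bits = floor(log2(1767)) + 1 = 11
leading_zeros = num_bits - 1 = 10
binary(1767) = 11011100111

Elias gamma(1767) = '0000000000' + '11011100111' = 000000000011011100111 (21 bits)


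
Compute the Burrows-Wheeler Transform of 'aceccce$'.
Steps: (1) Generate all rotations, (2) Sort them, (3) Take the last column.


Rotations (sorted):
  0: $aceccce -> last char: e
  1: aceccce$ -> last char: $
  2: ccce$ace -> last char: e
  3: cce$acec -> last char: c
  4: ce$acecc -> last char: c
  5: ceccce$a -> last char: a
  6: e$aceccc -> last char: c
  7: eccce$ac -> last char: c


BWT = e$eccacc


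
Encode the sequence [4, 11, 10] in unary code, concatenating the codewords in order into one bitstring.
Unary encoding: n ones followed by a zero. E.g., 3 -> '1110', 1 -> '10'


Encode each number as n ones followed by a terminating 0:
  4 -> 11110 (5 bits)
  11 -> 111111111110 (12 bits)
  10 -> 11111111110 (11 bits)
Total length = 5 + 12 + 11 = 28 bits.

Unary([4, 11, 10]) = 1111011111111111011111111110 (28 bits)


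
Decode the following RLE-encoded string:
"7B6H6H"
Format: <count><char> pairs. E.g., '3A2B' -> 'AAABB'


Expanding each <count><char> pair:
  7B -> 'BBBBBBB'
  6H -> 'HHHHHH'
  6H -> 'HHHHHH'

Decoded = BBBBBBBHHHHHHHHHHHH


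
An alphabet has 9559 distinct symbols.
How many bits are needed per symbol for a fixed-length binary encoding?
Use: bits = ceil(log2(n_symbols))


log2(9559) = 13.2226
Bracket: 2^13 = 8192 < 9559 <= 2^14 = 16384
So ceil(log2(9559)) = 14

bits = ceil(log2(9559)) = ceil(13.2226) = 14 bits


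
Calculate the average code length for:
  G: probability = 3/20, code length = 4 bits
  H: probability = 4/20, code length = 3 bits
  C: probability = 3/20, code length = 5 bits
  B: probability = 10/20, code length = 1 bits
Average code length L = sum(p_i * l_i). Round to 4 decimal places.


Weighted contributions p_i * l_i:
  G: (3/20) * 4 = 12/20
  H: (4/20) * 3 = 12/20
  C: (3/20) * 5 = 15/20
  B: (10/20) * 1 = 10/20
Sum = (12 + 12 + 15 + 10)/20 = 49/20

L = 49/20 = 2.4500 bits/symbol


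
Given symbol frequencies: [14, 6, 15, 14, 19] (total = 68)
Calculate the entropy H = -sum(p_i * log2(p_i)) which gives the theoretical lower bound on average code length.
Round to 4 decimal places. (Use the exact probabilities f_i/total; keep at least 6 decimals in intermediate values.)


Per-symbol terms -p_i * log2(p_i) with p_i = f_i/68:
  p = 14/68 = 0.205882: log2(p) = -2.280108, -p*log2(p) = 0.469434
  p = 6/68 = 0.088235: log2(p) = -3.502500, -p*log2(p) = 0.309044
  p = 15/68 = 0.220588: log2(p) = -2.180572, -p*log2(p) = 0.481009
  p = 14/68 = 0.205882: log2(p) = -2.280108, -p*log2(p) = 0.469434
  p = 19/68 = 0.279412: log2(p) = -1.839535, -p*log2(p) = 0.513988
H = 0.469434 + 0.309044 + 0.481009 + 0.469434 + 0.513988 = 2.242909

H = 2.2429 bits/symbol


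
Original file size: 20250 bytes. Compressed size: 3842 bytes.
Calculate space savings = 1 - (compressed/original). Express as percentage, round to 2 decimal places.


ratio = compressed/original = 3842/20250 = 0.189728
savings = 1 - ratio = 1 - 0.189728 = 0.810272
as a percentage: 0.810272 * 100 = 81.03%

Space savings = 1 - 3842/20250 = 81.03%


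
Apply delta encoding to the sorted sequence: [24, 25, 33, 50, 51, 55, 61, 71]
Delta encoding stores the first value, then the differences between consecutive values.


First value: 24
Deltas:
  25 - 24 = 1
  33 - 25 = 8
  50 - 33 = 17
  51 - 50 = 1
  55 - 51 = 4
  61 - 55 = 6
  71 - 61 = 10


Delta encoded: [24, 1, 8, 17, 1, 4, 6, 10]


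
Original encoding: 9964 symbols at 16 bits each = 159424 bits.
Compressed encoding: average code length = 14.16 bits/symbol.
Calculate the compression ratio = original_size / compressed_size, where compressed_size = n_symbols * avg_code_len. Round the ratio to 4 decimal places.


original_size = n_symbols * orig_bits = 9964 * 16 = 159424 bits
compressed_size = n_symbols * avg_code_len = 9964 * 14.16 = 141090.24 bits
ratio = original_size / compressed_size = 159424 / 141090.24 = 1.1299

Compression ratio = 1.1299


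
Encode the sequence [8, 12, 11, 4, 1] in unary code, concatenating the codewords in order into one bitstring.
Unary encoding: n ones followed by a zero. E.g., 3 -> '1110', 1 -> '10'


Encode each number as n ones followed by a terminating 0:
  8 -> 111111110 (9 bits)
  12 -> 1111111111110 (13 bits)
  11 -> 111111111110 (12 bits)
  4 -> 11110 (5 bits)
  1 -> 10 (2 bits)
Total length = 9 + 13 + 12 + 5 + 2 = 41 bits.

Unary([8, 12, 11, 4, 1]) = 11111111011111111111101111111111101111010 (41 bits)


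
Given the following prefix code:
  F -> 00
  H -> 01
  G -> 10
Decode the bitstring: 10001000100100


Decoding step by step:
Bits 10 -> G
Bits 00 -> F
Bits 10 -> G
Bits 00 -> F
Bits 10 -> G
Bits 01 -> H
Bits 00 -> F


Decoded message: GFGFGHF


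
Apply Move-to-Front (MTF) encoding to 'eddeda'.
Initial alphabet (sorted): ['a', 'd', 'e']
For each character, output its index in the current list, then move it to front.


MTF encoding:
'e': index 2 in ['a', 'd', 'e'] -> ['e', 'a', 'd']
'd': index 2 in ['e', 'a', 'd'] -> ['d', 'e', 'a']
'd': index 0 in ['d', 'e', 'a'] -> ['d', 'e', 'a']
'e': index 1 in ['d', 'e', 'a'] -> ['e', 'd', 'a']
'd': index 1 in ['e', 'd', 'a'] -> ['d', 'e', 'a']
'a': index 2 in ['d', 'e', 'a'] -> ['a', 'd', 'e']


Output: [2, 2, 0, 1, 1, 2]


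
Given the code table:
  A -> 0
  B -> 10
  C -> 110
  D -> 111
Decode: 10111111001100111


Decoding:
10 -> B
111 -> D
111 -> D
0 -> A
0 -> A
110 -> C
0 -> A
111 -> D


Result: BDDAACAD


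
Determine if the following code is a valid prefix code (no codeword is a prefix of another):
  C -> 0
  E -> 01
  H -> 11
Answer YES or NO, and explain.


Checking each pair (does one codeword prefix another?):
  C='0' vs E='01': prefix -- VIOLATION

NO -- this is NOT a valid prefix code. C (0) is a prefix of E (01).


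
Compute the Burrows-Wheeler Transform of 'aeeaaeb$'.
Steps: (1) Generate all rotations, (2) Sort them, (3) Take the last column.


Rotations (sorted):
  0: $aeeaaeb -> last char: b
  1: aaeb$aee -> last char: e
  2: aeb$aeea -> last char: a
  3: aeeaaeb$ -> last char: $
  4: b$aeeaae -> last char: e
  5: eaaeb$ae -> last char: e
  6: eb$aeeaa -> last char: a
  7: eeaaeb$a -> last char: a


BWT = bea$eeaa


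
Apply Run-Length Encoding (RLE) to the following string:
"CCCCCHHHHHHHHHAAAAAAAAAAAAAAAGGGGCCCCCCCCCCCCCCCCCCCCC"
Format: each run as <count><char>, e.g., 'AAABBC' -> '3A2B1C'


Scanning runs left to right:
  i=0: run of 'C' x 5 -> '5C'
  i=5: run of 'H' x 9 -> '9H'
  i=14: run of 'A' x 15 -> '15A'
  i=29: run of 'G' x 4 -> '4G'
  i=33: run of 'C' x 21 -> '21C'

RLE = 5C9H15A4G21C


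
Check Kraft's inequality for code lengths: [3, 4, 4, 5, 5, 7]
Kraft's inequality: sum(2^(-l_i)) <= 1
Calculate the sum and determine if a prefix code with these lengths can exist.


Sum = 2^(-3) + 2^(-4) + 2^(-4) + 2^(-5) + 2^(-5) + 2^(-7)
    = 0.125 + 0.0625 + 0.0625 + 0.03125 + 0.03125 + 0.0078125
    = 41/128 = 0.3203125
Since 0.3203125 <= 1, Kraft's inequality IS satisfied.
A prefix code with these lengths CAN exist.

Kraft sum = 0.3203125. Satisfied.


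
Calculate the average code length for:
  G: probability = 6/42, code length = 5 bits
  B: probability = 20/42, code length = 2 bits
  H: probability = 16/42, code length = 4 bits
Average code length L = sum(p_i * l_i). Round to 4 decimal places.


Weighted contributions p_i * l_i:
  G: (6/42) * 5 = 30/42
  B: (20/42) * 2 = 40/42
  H: (16/42) * 4 = 64/42
Sum = (30 + 40 + 64)/42 = 134/42

L = 134/42 = 3.1905 bits/symbol


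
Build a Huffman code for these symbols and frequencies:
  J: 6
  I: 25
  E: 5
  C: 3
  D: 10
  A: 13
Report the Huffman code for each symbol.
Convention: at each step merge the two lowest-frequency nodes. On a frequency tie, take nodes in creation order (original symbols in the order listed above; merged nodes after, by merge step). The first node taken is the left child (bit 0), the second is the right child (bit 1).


Huffman tree construction:
Step 1: Merge C(3) + E(5) = 8
Step 2: Merge J(6) + (C+E)(8) = 14
Step 3: Merge D(10) + A(13) = 23
Step 4: Merge (J+(C+E))(14) + (D+A)(23) = 37
Step 5: Merge I(25) + ((J+(C+E))+(D+A))(37) = 62
Read each symbol's code off the tree from the root (left child = 0, right child = 1).

Codes:
  J: 100 (length 3)
  I: 0 (length 1)
  E: 1011 (length 4)
  C: 1010 (length 4)
  D: 110 (length 3)
  A: 111 (length 3)
Average code length: 144/62 = 2.3226 bits/symbol


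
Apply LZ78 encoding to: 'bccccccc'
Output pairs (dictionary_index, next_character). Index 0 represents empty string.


LZ78 encoding steps:
Dictionary: {0: ''}
Step 1: w='' (idx 0), next='b' -> output (0, 'b'), add 'b' as idx 1
Step 2: w='' (idx 0), next='c' -> output (0, 'c'), add 'c' as idx 2
Step 3: w='c' (idx 2), next='c' -> output (2, 'c'), add 'cc' as idx 3
Step 4: w='cc' (idx 3), next='c' -> output (3, 'c'), add 'ccc' as idx 4
Step 5: w='c' (idx 2), end of input -> output (2, '')


Encoded: [(0, 'b'), (0, 'c'), (2, 'c'), (3, 'c'), (2, '')]


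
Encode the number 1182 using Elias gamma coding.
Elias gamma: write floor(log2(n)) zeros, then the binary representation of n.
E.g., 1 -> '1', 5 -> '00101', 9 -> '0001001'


num_bits = floor(log2(1182)) + 1 = 11
leading_zeros = num_bits - 1 = 10
binary(1182) = 10010011110

Elias gamma(1182) = '0000000000' + '10010011110' = 000000000010010011110 (21 bits)


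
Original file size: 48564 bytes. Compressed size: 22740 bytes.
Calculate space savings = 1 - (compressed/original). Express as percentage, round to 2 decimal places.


ratio = compressed/original = 22740/48564 = 0.468248
savings = 1 - ratio = 1 - 0.468248 = 0.531752
as a percentage: 0.531752 * 100 = 53.18%

Space savings = 1 - 22740/48564 = 53.18%


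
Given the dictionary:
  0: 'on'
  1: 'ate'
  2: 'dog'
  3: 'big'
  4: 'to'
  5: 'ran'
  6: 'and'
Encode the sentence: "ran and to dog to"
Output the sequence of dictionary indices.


Look up each word in the dictionary:
  'ran' -> 5
  'and' -> 6
  'to' -> 4
  'dog' -> 2
  'to' -> 4

Encoded: [5, 6, 4, 2, 4]


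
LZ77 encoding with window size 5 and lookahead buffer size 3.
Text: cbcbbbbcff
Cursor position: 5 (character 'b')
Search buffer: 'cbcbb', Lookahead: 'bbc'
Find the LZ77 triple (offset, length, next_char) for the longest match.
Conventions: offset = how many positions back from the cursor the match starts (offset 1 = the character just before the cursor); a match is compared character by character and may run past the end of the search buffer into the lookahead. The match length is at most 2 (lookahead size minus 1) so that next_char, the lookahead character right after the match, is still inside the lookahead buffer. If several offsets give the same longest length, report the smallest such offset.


Try each offset into the search buffer:
  offset=1 (pos 4, char 'b'): match length 2
  offset=2 (pos 3, char 'b'): match length 2
  offset=3 (pos 2, char 'c'): match length 0
  offset=4 (pos 1, char 'b'): match length 1
  offset=5 (pos 0, char 'c'): match length 0
Longest match has length 2, found at offsets 1, 2; take the smallest, offset 1.
next_char = character at position 5 + 2 = 7 -> 'c'

Best match: offset=1, length=2 (matching 'bb' starting at position 4)
LZ77 triple: (1, 2, 'c')


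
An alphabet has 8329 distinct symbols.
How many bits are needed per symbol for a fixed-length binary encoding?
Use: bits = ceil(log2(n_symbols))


log2(8329) = 13.0239
Bracket: 2^13 = 8192 < 8329 <= 2^14 = 16384
So ceil(log2(8329)) = 14

bits = ceil(log2(8329)) = ceil(13.0239) = 14 bits


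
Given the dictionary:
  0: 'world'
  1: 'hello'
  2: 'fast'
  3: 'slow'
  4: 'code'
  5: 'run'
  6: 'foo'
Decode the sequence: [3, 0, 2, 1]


Look up each index in the dictionary:
  3 -> 'slow'
  0 -> 'world'
  2 -> 'fast'
  1 -> 'hello'

Decoded: "slow world fast hello"


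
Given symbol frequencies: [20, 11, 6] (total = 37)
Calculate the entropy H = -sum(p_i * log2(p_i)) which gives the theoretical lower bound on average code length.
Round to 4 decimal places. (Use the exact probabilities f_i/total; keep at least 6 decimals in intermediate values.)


Per-symbol terms -p_i * log2(p_i) with p_i = f_i/37:
  p = 20/37 = 0.540541: log2(p) = -0.887525, -p*log2(p) = 0.479743
  p = 11/37 = 0.297297: log2(p) = -1.750022, -p*log2(p) = 0.520277
  p = 6/37 = 0.162162: log2(p) = -2.624491, -p*log2(p) = 0.425593
H = 0.479743 + 0.520277 + 0.425593 = 1.425613

H = 1.4256 bits/symbol


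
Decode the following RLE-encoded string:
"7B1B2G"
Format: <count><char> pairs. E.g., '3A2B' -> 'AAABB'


Expanding each <count><char> pair:
  7B -> 'BBBBBBB'
  1B -> 'B'
  2G -> 'GG'

Decoded = BBBBBBBBGG


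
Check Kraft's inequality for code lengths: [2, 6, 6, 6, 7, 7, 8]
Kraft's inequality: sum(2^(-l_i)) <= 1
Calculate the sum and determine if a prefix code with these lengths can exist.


Sum = 2^(-2) + 2^(-6) + 2^(-6) + 2^(-6) + 2^(-7) + 2^(-7) + 2^(-8)
    = 0.25 + 0.015625 + 0.015625 + 0.015625 + 0.0078125 + 0.0078125 + 0.00390625
    = 81/256 = 0.31640625
Since 0.31640625 <= 1, Kraft's inequality IS satisfied.
A prefix code with these lengths CAN exist.

Kraft sum = 0.31640625. Satisfied.


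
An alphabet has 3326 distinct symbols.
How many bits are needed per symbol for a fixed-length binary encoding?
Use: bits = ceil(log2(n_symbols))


log2(3326) = 11.6996
Bracket: 2^11 = 2048 < 3326 <= 2^12 = 4096
So ceil(log2(3326)) = 12

bits = ceil(log2(3326)) = ceil(11.6996) = 12 bits


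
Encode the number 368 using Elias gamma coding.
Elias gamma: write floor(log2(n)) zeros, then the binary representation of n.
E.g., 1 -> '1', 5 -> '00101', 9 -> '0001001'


num_bits = floor(log2(368)) + 1 = 9
leading_zeros = num_bits - 1 = 8
binary(368) = 101110000

Elias gamma(368) = '00000000' + '101110000' = 00000000101110000 (17 bits)


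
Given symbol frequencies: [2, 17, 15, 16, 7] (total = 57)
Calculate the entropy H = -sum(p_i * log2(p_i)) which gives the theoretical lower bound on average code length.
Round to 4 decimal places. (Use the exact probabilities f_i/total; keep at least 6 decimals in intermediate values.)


Per-symbol terms -p_i * log2(p_i) with p_i = f_i/57:
  p = 2/57 = 0.035088: log2(p) = -4.832890, -p*log2(p) = 0.169575
  p = 17/57 = 0.298246: log2(p) = -1.745427, -p*log2(p) = 0.520566
  p = 15/57 = 0.263158: log2(p) = -1.925999, -p*log2(p) = 0.506842
  p = 16/57 = 0.280702: log2(p) = -1.832890, -p*log2(p) = 0.514495
  p = 7/57 = 0.122807: log2(p) = -3.025535, -p*log2(p) = 0.371557
H = 0.169575 + 0.520566 + 0.506842 + 0.514495 + 0.371557 = 2.083035

H = 2.083 bits/symbol


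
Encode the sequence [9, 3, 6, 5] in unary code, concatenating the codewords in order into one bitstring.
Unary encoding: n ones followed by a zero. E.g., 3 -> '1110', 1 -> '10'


Encode each number as n ones followed by a terminating 0:
  9 -> 1111111110 (10 bits)
  3 -> 1110 (4 bits)
  6 -> 1111110 (7 bits)
  5 -> 111110 (6 bits)
Total length = 10 + 4 + 7 + 6 = 27 bits.

Unary([9, 3, 6, 5]) = 111111111011101111110111110 (27 bits)


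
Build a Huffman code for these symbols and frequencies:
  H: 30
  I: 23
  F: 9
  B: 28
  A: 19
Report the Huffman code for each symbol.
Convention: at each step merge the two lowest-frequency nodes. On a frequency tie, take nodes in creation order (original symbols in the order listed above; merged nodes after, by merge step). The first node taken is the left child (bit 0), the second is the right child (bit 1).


Huffman tree construction:
Step 1: Merge F(9) + A(19) = 28
Step 2: Merge I(23) + B(28) = 51
Step 3: Merge (F+A)(28) + H(30) = 58
Step 4: Merge (I+B)(51) + ((F+A)+H)(58) = 109
Read each symbol's code off the tree from the root (left child = 0, right child = 1).

Codes:
  H: 11 (length 2)
  I: 00 (length 2)
  F: 100 (length 3)
  B: 01 (length 2)
  A: 101 (length 3)
Average code length: 246/109 = 2.2569 bits/symbol


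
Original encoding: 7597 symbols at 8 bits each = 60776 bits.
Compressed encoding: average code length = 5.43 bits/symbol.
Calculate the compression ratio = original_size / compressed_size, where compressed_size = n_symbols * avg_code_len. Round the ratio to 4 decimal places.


original_size = n_symbols * orig_bits = 7597 * 8 = 60776 bits
compressed_size = n_symbols * avg_code_len = 7597 * 5.43 = 41251.71 bits
ratio = original_size / compressed_size = 60776 / 41251.71 = 1.4733

Compression ratio = 1.4733


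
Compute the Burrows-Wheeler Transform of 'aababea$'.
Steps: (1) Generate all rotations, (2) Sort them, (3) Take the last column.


Rotations (sorted):
  0: $aababea -> last char: a
  1: a$aababe -> last char: e
  2: aababea$ -> last char: $
  3: ababea$a -> last char: a
  4: abea$aab -> last char: b
  5: babea$aa -> last char: a
  6: bea$aaba -> last char: a
  7: ea$aabab -> last char: b


BWT = ae$abaab


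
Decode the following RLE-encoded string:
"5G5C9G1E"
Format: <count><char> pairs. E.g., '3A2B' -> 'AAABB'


Expanding each <count><char> pair:
  5G -> 'GGGGG'
  5C -> 'CCCCC'
  9G -> 'GGGGGGGGG'
  1E -> 'E'

Decoded = GGGGGCCCCCGGGGGGGGGE


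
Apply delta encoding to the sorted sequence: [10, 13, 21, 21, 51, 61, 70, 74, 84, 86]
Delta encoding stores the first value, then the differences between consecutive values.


First value: 10
Deltas:
  13 - 10 = 3
  21 - 13 = 8
  21 - 21 = 0
  51 - 21 = 30
  61 - 51 = 10
  70 - 61 = 9
  74 - 70 = 4
  84 - 74 = 10
  86 - 84 = 2


Delta encoded: [10, 3, 8, 0, 30, 10, 9, 4, 10, 2]


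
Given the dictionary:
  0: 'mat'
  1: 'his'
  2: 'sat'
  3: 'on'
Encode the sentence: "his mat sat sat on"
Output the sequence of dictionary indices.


Look up each word in the dictionary:
  'his' -> 1
  'mat' -> 0
  'sat' -> 2
  'sat' -> 2
  'on' -> 3

Encoded: [1, 0, 2, 2, 3]


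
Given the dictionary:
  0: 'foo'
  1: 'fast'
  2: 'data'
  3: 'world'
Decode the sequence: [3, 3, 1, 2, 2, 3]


Look up each index in the dictionary:
  3 -> 'world'
  3 -> 'world'
  1 -> 'fast'
  2 -> 'data'
  2 -> 'data'
  3 -> 'world'

Decoded: "world world fast data data world"


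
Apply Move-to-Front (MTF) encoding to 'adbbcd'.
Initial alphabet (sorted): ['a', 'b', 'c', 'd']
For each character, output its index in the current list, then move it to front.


MTF encoding:
'a': index 0 in ['a', 'b', 'c', 'd'] -> ['a', 'b', 'c', 'd']
'd': index 3 in ['a', 'b', 'c', 'd'] -> ['d', 'a', 'b', 'c']
'b': index 2 in ['d', 'a', 'b', 'c'] -> ['b', 'd', 'a', 'c']
'b': index 0 in ['b', 'd', 'a', 'c'] -> ['b', 'd', 'a', 'c']
'c': index 3 in ['b', 'd', 'a', 'c'] -> ['c', 'b', 'd', 'a']
'd': index 2 in ['c', 'b', 'd', 'a'] -> ['d', 'c', 'b', 'a']


Output: [0, 3, 2, 0, 3, 2]


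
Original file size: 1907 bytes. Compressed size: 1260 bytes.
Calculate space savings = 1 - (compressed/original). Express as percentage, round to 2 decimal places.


ratio = compressed/original = 1260/1907 = 0.660724
savings = 1 - ratio = 1 - 0.660724 = 0.339276
as a percentage: 0.339276 * 100 = 33.93%

Space savings = 1 - 1260/1907 = 33.93%


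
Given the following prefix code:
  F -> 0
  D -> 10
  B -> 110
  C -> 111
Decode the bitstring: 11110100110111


Decoding step by step:
Bits 111 -> C
Bits 10 -> D
Bits 10 -> D
Bits 0 -> F
Bits 110 -> B
Bits 111 -> C


Decoded message: CDDFBC


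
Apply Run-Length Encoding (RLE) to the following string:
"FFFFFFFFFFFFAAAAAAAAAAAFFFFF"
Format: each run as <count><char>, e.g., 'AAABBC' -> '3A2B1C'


Scanning runs left to right:
  i=0: run of 'F' x 12 -> '12F'
  i=12: run of 'A' x 11 -> '11A'
  i=23: run of 'F' x 5 -> '5F'

RLE = 12F11A5F


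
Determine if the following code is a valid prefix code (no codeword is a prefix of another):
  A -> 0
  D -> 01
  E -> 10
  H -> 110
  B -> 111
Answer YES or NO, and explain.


Checking each pair (does one codeword prefix another?):
  A='0' vs D='01': prefix -- VIOLATION

NO -- this is NOT a valid prefix code. A (0) is a prefix of D (01).


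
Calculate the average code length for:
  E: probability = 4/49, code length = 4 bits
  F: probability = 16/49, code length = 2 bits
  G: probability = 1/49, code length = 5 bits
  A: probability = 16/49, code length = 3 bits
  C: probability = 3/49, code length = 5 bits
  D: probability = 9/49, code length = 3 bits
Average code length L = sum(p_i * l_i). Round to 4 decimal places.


Weighted contributions p_i * l_i:
  E: (4/49) * 4 = 16/49
  F: (16/49) * 2 = 32/49
  G: (1/49) * 5 = 5/49
  A: (16/49) * 3 = 48/49
  C: (3/49) * 5 = 15/49
  D: (9/49) * 3 = 27/49
Sum = (16 + 32 + 5 + 48 + 15 + 27)/49 = 143/49

L = 143/49 = 2.9184 bits/symbol


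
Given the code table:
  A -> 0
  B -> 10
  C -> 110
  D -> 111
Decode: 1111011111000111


Decoding:
111 -> D
10 -> B
111 -> D
110 -> C
0 -> A
0 -> A
111 -> D


Result: DBDCAAD


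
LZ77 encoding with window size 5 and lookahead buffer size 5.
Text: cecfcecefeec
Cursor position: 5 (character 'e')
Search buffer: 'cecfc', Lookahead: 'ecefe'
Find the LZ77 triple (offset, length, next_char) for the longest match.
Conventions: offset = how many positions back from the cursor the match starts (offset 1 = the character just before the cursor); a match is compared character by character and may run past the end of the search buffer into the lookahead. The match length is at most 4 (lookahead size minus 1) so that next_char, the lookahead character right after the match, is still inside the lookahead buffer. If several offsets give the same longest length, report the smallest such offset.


Try each offset into the search buffer:
  offset=1 (pos 4, char 'c'): match length 0
  offset=2 (pos 3, char 'f'): match length 0
  offset=3 (pos 2, char 'c'): match length 0
  offset=4 (pos 1, char 'e'): match length 2
  offset=5 (pos 0, char 'c'): match length 0
Longest match has length 2 at offset 4.
next_char = character at position 5 + 2 = 7 -> 'e'

Best match: offset=4, length=2 (matching 'ec' starting at position 1)
LZ77 triple: (4, 2, 'e')


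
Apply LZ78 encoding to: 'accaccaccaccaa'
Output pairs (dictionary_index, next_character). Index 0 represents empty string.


LZ78 encoding steps:
Dictionary: {0: ''}
Step 1: w='' (idx 0), next='a' -> output (0, 'a'), add 'a' as idx 1
Step 2: w='' (idx 0), next='c' -> output (0, 'c'), add 'c' as idx 2
Step 3: w='c' (idx 2), next='a' -> output (2, 'a'), add 'ca' as idx 3
Step 4: w='c' (idx 2), next='c' -> output (2, 'c'), add 'cc' as idx 4
Step 5: w='a' (idx 1), next='c' -> output (1, 'c'), add 'ac' as idx 5
Step 6: w='ca' (idx 3), next='c' -> output (3, 'c'), add 'cac' as idx 6
Step 7: w='ca' (idx 3), next='a' -> output (3, 'a'), add 'caa' as idx 7


Encoded: [(0, 'a'), (0, 'c'), (2, 'a'), (2, 'c'), (1, 'c'), (3, 'c'), (3, 'a')]


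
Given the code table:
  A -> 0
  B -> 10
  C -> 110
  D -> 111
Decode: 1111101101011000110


Decoding:
111 -> D
110 -> C
110 -> C
10 -> B
110 -> C
0 -> A
0 -> A
110 -> C


Result: DCCBCAAC


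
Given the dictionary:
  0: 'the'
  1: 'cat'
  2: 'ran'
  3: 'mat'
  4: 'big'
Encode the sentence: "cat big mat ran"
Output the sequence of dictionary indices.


Look up each word in the dictionary:
  'cat' -> 1
  'big' -> 4
  'mat' -> 3
  'ran' -> 2

Encoded: [1, 4, 3, 2]


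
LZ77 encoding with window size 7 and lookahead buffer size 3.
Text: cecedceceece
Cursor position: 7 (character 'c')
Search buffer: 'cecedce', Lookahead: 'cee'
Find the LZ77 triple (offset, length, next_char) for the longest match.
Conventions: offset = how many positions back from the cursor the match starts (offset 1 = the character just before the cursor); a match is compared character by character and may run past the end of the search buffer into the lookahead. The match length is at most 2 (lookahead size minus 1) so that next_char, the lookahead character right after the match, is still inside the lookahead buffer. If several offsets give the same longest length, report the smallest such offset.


Try each offset into the search buffer:
  offset=1 (pos 6, char 'e'): match length 0
  offset=2 (pos 5, char 'c'): match length 2
  offset=3 (pos 4, char 'd'): match length 0
  offset=4 (pos 3, char 'e'): match length 0
  offset=5 (pos 2, char 'c'): match length 2
  offset=6 (pos 1, char 'e'): match length 0
  offset=7 (pos 0, char 'c'): match length 2
Longest match has length 2, found at offsets 2, 5, 7; take the smallest, offset 2.
next_char = character at position 7 + 2 = 9 -> 'e'

Best match: offset=2, length=2 (matching 'ce' starting at position 5)
LZ77 triple: (2, 2, 'e')
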